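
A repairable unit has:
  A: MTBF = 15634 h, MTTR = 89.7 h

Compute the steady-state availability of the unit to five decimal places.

0.99430

A(A) = MTBF/(MTBF+MTTR) = 15634/(15634+89.7) = 0.99430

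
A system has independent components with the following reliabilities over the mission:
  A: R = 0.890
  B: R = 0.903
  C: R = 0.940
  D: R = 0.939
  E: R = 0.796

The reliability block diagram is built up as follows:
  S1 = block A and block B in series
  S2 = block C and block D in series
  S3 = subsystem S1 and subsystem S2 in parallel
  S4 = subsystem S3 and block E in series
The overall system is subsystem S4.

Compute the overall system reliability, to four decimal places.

Series (A and B): 0.890000 × 0.903000 = 0.803670
Series (C and D): 0.940000 × 0.939000 = 0.882660
Parallel ([0.803670] and [0.882660]): 1 − (1 − 0.803670)(1 − 0.882660) = 0.976963
Series ([0.976963] and E): 0.976963 × 0.796000 = 0.7777

0.7777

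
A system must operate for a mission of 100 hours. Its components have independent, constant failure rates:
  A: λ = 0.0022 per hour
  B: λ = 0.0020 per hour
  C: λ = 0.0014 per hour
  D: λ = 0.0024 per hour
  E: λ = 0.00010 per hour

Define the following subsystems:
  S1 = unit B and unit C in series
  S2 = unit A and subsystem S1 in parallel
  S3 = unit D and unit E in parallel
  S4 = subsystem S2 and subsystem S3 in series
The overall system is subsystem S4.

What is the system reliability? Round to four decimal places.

R(A) = exp(−0.0022 × 100) = 0.802519
R(B) = exp(−0.0020 × 100) = 0.818731
R(C) = exp(−0.0014 × 100) = 0.869358
R(D) = exp(−0.0024 × 100) = 0.786628
R(E) = exp(−0.00010 × 100) = 0.990050
Series (B and C): 0.818731 × 0.869358 = 0.711770
Parallel (A and [0.711770]): 1 − (1 − 0.802519)(1 − 0.711770) = 0.943080
Parallel (D and E): 1 − (1 − 0.786628)(1 − 0.990050) = 0.997877
Series ([0.943080] and [0.997877]): 0.943080 × 0.997877 = 0.9411

0.9411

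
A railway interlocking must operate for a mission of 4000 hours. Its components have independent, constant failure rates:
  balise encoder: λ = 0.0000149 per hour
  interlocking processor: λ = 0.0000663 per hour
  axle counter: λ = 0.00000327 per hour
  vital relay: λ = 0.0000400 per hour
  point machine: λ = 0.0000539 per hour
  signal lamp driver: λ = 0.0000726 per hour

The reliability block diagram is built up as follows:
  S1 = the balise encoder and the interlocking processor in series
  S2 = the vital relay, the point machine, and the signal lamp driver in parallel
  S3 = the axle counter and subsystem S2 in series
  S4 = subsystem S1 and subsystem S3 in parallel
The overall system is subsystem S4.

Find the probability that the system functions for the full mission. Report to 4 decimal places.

0.9944

R(balise encoder) = exp(−0.0000149 × 4000) = 0.942141
R(interlocking processor) = exp(−0.0000663 × 4000) = 0.767053
R(axle counter) = exp(−0.00000327 × 4000) = 0.987005
R(vital relay) = exp(−0.0000400 × 4000) = 0.852144
R(point machine) = exp(−0.0000539 × 4000) = 0.806058
R(signal lamp driver) = exp(−0.0000726 × 4000) = 0.747964
Series (balise encoder and interlocking processor): 0.942141 × 0.767053 = 0.722672
Parallel (vital relay, point machine, and signal lamp driver): 1 − (1 − 0.852144)(1 − 0.806058)(1 − 0.747964) = 0.992773
Series (axle counter and [0.992773]): 0.987005 × 0.992773 = 0.979872
Parallel ([0.722672] and [0.979872]): 1 − (1 − 0.722672)(1 − 0.979872) = 0.9944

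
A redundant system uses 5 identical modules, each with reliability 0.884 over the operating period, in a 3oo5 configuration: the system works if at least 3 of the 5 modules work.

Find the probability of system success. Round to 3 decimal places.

R = Σ_{i=3}^{5} C(5,i) p^i (1−p)^{5−i} with p = 0.884
C(5,3)·0.884^3·0.116^2 = 0.09296
C(5,4)·0.884^4·0.116^1 = 0.35419
C(5,5)·0.884^5·0.116^0 = 0.53984
Sum = 0.987

0.987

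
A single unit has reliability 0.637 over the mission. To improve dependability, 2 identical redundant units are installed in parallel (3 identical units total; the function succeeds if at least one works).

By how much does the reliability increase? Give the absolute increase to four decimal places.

R_before = 0.637
R_after = 1 − (1 − 0.637)^3 = 0.9522
ΔR = 0.9522 − 0.637 = 0.3152

0.3152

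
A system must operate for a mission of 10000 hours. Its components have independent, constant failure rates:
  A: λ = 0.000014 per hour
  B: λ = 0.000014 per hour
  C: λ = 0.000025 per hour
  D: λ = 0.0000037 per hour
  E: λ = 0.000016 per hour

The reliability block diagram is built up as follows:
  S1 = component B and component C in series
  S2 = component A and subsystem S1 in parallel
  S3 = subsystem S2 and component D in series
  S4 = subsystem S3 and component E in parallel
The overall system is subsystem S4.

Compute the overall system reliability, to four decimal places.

0.9886

R(A) = exp(−0.000014 × 10000) = 0.869358
R(B) = exp(−0.000014 × 10000) = 0.869358
R(C) = exp(−0.000025 × 10000) = 0.778801
R(D) = exp(−0.0000037 × 10000) = 0.963676
R(E) = exp(−0.000016 × 10000) = 0.852144
Series (B and C): 0.869358 × 0.778801 = 0.677057
Parallel (A and [0.677057]): 1 − (1 − 0.869358)(1 − 0.677057) = 0.957810
Series ([0.957810] and D): 0.957810 × 0.963676 = 0.923019
Parallel ([0.923019] and E): 1 − (1 − 0.923019)(1 − 0.852144) = 0.9886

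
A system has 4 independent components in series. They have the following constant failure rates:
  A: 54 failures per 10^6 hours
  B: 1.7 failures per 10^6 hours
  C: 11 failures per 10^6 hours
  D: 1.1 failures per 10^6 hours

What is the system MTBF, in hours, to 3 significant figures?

14700

Series of exponential components: λ_sys = Σ λ_i
λ_sys = 0.000054 + 0.0000017 + 0.000011 + 0.0000011 = 6.7800e-05 /h
MTBF = 1 / λ_sys = 14700 h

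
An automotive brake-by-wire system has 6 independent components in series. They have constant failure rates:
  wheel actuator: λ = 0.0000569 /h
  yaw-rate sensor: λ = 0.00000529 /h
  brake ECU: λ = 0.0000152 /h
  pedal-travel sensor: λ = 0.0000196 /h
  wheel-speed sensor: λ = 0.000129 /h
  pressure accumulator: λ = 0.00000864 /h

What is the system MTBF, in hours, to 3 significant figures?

Series of exponential components: λ_sys = Σ λ_i
λ_sys = 0.0000569 + 0.00000529 + 0.0000152 + 0.0000196 + 0.000129 + 0.00000864 = 2.3463e-04 /h
MTBF = 1 / λ_sys = 4260 h

4260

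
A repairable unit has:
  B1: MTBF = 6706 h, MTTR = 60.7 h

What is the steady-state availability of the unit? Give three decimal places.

0.991

A(B1) = MTBF/(MTBF+MTTR) = 6706/(6706+60.7) = 0.991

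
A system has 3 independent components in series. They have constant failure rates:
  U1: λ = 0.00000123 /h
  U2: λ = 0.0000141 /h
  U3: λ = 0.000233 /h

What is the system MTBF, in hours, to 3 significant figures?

Series of exponential components: λ_sys = Σ λ_i
λ_sys = 0.00000123 + 0.0000141 + 0.000233 = 2.4833e-04 /h
MTBF = 1 / λ_sys = 4030 h

4030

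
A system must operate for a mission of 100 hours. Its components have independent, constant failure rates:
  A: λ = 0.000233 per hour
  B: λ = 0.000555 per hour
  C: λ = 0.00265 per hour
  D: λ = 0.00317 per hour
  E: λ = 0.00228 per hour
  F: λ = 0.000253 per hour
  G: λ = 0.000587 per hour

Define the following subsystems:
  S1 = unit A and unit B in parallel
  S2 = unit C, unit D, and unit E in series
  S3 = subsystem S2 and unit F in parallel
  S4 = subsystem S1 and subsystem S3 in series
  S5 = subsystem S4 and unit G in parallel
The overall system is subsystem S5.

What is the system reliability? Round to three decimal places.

R(A) = exp(−0.000233 × 100) = 0.97697
R(B) = exp(−0.000555 × 100) = 0.94601
R(C) = exp(−0.00265 × 100) = 0.76721
R(D) = exp(−0.00317 × 100) = 0.72833
R(E) = exp(−0.00228 × 100) = 0.79612
R(F) = exp(−0.000253 × 100) = 0.97502
R(G) = exp(−0.000587 × 100) = 0.94299
Parallel (A and B): 1 − (1 − 0.97697)(1 − 0.94601) = 0.99876
Series (C, D, and E): 0.76721 × 0.72833 × 0.79612 = 0.44486
Parallel ([0.44486] and F): 1 − (1 − 0.44486)(1 − 0.97502) = 0.98613
Series ([0.99876] and [0.98613]): 0.99876 × 0.98613 = 0.98491
Parallel ([0.98491] and G): 1 − (1 − 0.98491)(1 − 0.94299) = 0.999

0.999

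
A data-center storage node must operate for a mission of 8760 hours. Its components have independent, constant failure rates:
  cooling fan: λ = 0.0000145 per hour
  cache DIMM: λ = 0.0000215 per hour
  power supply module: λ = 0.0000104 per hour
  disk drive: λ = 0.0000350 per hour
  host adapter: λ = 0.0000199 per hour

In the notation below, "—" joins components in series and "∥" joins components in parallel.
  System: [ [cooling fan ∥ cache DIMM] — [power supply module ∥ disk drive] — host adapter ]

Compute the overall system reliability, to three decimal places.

0.804

R(cooling fan) = exp(−0.0000145 × 8760) = 0.88072
R(cache DIMM) = exp(−0.0000215 × 8760) = 0.82833
R(power supply module) = exp(−0.0000104 × 8760) = 0.91292
R(disk drive) = exp(−0.0000350 × 8760) = 0.73594
R(host adapter) = exp(−0.0000199 × 8760) = 0.84002
Parallel (cooling fan and cache DIMM): 1 − (1 − 0.88072)(1 − 0.82833) = 0.97952
Parallel (power supply module and disk drive): 1 − (1 − 0.91292)(1 − 0.73594) = 0.97701
Series ([0.97952], [0.97701], and host adapter): 0.97952 × 0.97701 × 0.84002 = 0.804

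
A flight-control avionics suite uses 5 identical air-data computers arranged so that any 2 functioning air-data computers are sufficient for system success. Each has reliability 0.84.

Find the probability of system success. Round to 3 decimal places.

0.997

R = Σ_{i=2}^{5} C(5,i) p^i (1−p)^{5−i} with p = 0.84
C(5,2)·0.84^2·0.16^3 = 0.02890
C(5,3)·0.84^3·0.16^2 = 0.15173
C(5,4)·0.84^4·0.16^1 = 0.39830
C(5,5)·0.84^5·0.16^0 = 0.41821
Sum = 0.997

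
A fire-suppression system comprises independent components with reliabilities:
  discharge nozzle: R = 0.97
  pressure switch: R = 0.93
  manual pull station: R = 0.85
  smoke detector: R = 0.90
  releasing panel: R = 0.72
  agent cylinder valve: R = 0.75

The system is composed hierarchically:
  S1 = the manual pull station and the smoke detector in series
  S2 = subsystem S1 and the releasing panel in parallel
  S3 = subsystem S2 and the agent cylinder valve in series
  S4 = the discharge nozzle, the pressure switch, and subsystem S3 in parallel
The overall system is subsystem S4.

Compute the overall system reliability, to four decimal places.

0.9994

Series (manual pull station and smoke detector): 0.850000 × 0.900000 = 0.765000
Parallel ([0.765000] and releasing panel): 1 − (1 − 0.765000)(1 − 0.720000) = 0.934200
Series ([0.934200] and agent cylinder valve): 0.934200 × 0.750000 = 0.700650
Parallel (discharge nozzle, pressure switch, and [0.700650]): 1 − (1 − 0.970000)(1 − 0.930000)(1 − 0.700650) = 0.9994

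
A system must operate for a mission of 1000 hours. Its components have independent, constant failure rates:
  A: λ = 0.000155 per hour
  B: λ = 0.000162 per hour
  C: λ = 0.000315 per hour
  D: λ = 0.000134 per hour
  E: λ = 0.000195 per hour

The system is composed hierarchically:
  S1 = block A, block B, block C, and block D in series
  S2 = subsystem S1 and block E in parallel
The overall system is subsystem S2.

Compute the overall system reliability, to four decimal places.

R(A) = exp(−0.000155 × 1000) = 0.856415
R(B) = exp(−0.000162 × 1000) = 0.850441
R(C) = exp(−0.000315 × 1000) = 0.729789
R(D) = exp(−0.000134 × 1000) = 0.874590
R(E) = exp(−0.000195 × 1000) = 0.822835
Series (A, B, C, and D): 0.856415 × 0.850441 × 0.729789 × 0.874590 = 0.464869
Parallel ([0.464869] and E): 1 − (1 − 0.464869)(1 − 0.822835) = 0.9052

0.9052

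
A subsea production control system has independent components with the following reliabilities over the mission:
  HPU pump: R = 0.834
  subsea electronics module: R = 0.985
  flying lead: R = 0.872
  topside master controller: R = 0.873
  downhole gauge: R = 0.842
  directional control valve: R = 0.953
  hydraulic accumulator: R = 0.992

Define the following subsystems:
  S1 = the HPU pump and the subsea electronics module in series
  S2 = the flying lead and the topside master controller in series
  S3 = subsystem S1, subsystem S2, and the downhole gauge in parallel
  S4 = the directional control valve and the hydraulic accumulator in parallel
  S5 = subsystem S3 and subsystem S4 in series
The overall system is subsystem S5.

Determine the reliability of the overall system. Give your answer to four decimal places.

0.9929

Series (HPU pump and subsea electronics module): 0.834000 × 0.985000 = 0.821490
Series (flying lead and topside master controller): 0.872000 × 0.873000 = 0.761256
Parallel ([0.821490], [0.761256], and downhole gauge): 1 − (1 − 0.821490)(1 − 0.761256)(1 − 0.842000) = 0.993266
Parallel (directional control valve and hydraulic accumulator): 1 − (1 − 0.953000)(1 − 0.992000) = 0.999624
Series ([0.993266] and [0.999624]): 0.993266 × 0.999624 = 0.9929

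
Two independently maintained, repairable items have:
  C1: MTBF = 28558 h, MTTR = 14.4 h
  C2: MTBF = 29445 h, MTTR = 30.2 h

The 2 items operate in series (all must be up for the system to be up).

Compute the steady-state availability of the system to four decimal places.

0.9985

A(C1) = MTBF/(MTBF+MTTR) = 28558/(28558+14.4) = 0.999496
A(C2) = MTBF/(MTBF+MTTR) = 29445/(29445+30.2) = 0.998975
Series availability: 0.999496 × 0.998975 = 0.9985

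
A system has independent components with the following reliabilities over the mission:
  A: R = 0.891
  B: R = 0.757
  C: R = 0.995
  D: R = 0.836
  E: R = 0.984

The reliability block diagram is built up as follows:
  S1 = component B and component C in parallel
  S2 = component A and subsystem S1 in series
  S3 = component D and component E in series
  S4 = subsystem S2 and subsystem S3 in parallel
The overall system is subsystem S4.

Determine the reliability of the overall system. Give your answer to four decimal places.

0.9805

Parallel (B and C): 1 − (1 − 0.757000)(1 − 0.995000) = 0.998785
Series (A and [0.998785]): 0.891000 × 0.998785 = 0.889917
Series (D and E): 0.836000 × 0.984000 = 0.822624
Parallel ([0.889917] and [0.822624]): 1 − (1 − 0.889917)(1 − 0.822624) = 0.9805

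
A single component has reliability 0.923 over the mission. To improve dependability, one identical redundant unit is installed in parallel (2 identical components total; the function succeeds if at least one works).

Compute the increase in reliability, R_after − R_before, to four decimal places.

R_before = 0.923
R_after = 1 − (1 − 0.923)^2 = 0.9941
ΔR = 0.9941 − 0.923 = 0.0711

0.0711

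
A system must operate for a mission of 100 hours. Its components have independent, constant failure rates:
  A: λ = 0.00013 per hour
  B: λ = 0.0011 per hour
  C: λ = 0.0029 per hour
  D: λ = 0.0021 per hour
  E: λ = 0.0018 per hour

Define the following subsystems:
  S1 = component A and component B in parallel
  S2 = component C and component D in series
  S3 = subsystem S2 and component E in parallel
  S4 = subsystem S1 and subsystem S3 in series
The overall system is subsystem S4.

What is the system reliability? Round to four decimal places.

0.9339

R(A) = exp(−0.00013 × 100) = 0.987084
R(B) = exp(−0.0011 × 100) = 0.895834
R(C) = exp(−0.0029 × 100) = 0.748264
R(D) = exp(−0.0021 × 100) = 0.810584
R(E) = exp(−0.0018 × 100) = 0.835270
Parallel (A and B): 1 − (1 − 0.987084)(1 − 0.895834) = 0.998655
Series (C and D): 0.748264 × 0.810584 = 0.606531
Parallel ([0.606531] and E): 1 − (1 − 0.606531)(1 − 0.835270) = 0.935184
Series ([0.998655] and [0.935184]): 0.998655 × 0.935184 = 0.9339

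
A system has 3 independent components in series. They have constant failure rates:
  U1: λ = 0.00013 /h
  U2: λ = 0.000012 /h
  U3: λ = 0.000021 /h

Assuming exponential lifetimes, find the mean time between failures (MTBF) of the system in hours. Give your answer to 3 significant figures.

6130

Series of exponential components: λ_sys = Σ λ_i
λ_sys = 0.00013 + 0.000012 + 0.000021 = 1.6300e-04 /h
MTBF = 1 / λ_sys = 6130 h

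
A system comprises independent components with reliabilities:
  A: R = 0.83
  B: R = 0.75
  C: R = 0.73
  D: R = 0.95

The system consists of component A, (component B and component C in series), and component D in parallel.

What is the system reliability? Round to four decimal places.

Series (B and C): 0.750000 × 0.730000 = 0.547500
Parallel (A, [0.547500], and D): 1 − (1 − 0.830000)(1 − 0.547500)(1 − 0.950000) = 0.9962

0.9962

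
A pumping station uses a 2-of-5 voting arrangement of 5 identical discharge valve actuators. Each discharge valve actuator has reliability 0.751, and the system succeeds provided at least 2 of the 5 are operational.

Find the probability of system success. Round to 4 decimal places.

0.9846

R = Σ_{i=2}^{5} C(5,i) p^i (1−p)^{5−i} with p = 0.751
C(5,2)·0.751^2·0.249^3 = 0.087072
C(5,3)·0.751^3·0.249^2 = 0.262614
C(5,4)·0.751^4·0.249^1 = 0.396031
C(5,5)·0.751^5·0.249^0 = 0.238891
Sum = 0.9846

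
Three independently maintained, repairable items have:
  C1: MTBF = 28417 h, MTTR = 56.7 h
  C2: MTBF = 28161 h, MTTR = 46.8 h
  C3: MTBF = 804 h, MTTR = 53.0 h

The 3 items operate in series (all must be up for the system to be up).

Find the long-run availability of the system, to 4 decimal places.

A(C1) = MTBF/(MTBF+MTTR) = 28417/(28417+56.7) = 0.998009
A(C2) = MTBF/(MTBF+MTTR) = 28161/(28161+46.8) = 0.998341
A(C3) = MTBF/(MTBF+MTTR) = 804/(804+53.0) = 0.938156
Series availability: 0.998009 × 0.998341 × 0.938156 = 0.9347

0.9347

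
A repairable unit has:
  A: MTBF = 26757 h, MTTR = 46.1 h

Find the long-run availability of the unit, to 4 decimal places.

0.9983

A(A) = MTBF/(MTBF+MTTR) = 26757/(26757+46.1) = 0.9983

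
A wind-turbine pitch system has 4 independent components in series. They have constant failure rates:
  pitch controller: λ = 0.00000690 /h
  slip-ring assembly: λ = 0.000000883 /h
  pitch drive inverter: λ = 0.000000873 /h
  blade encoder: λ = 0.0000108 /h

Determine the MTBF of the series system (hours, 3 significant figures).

51400

Series of exponential components: λ_sys = Σ λ_i
λ_sys = 0.00000690 + 0.000000883 + 0.000000873 + 0.0000108 = 1.9456e-05 /h
MTBF = 1 / λ_sys = 51400 h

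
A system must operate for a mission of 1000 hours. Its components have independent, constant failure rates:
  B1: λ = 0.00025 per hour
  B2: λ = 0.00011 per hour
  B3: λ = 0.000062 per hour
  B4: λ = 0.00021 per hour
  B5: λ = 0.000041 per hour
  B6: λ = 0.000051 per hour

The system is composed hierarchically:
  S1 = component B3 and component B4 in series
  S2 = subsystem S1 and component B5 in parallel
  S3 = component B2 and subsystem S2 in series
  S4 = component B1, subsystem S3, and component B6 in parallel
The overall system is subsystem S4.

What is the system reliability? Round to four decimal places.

0.9988

R(B1) = exp(−0.00025 × 1000) = 0.778801
R(B2) = exp(−0.00011 × 1000) = 0.895834
R(B3) = exp(−0.000062 × 1000) = 0.939883
R(B4) = exp(−0.00021 × 1000) = 0.810584
R(B5) = exp(−0.000041 × 1000) = 0.959829
R(B6) = exp(−0.000051 × 1000) = 0.950279
Series (B3 and B4): 0.939883 × 0.810584 = 0.761854
Parallel ([0.761854] and B5): 1 − (1 − 0.761854)(1 − 0.959829) = 0.990433
Series (B2 and [0.990433]): 0.895834 × 0.990433 = 0.887264
Parallel (B1, [0.887264], and B6): 1 − (1 − 0.778801)(1 − 0.887264)(1 − 0.950279) = 0.9988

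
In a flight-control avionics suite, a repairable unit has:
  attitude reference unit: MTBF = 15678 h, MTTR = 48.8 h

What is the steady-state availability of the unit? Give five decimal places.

A(attitude reference unit) = MTBF/(MTBF+MTTR) = 15678/(15678+48.8) = 0.99690

0.99690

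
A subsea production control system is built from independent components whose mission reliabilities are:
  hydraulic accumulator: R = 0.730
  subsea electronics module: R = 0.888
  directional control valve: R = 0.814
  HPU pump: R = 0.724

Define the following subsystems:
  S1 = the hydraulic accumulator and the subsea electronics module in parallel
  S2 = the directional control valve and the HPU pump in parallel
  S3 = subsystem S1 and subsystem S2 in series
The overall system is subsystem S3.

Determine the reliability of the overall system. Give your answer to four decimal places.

Parallel (hydraulic accumulator and subsea electronics module): 1 − (1 − 0.730000)(1 − 0.888000) = 0.969760
Parallel (directional control valve and HPU pump): 1 − (1 − 0.814000)(1 − 0.724000) = 0.948664
Series ([0.969760] and [0.948664]): 0.969760 × 0.948664 = 0.9200

0.9200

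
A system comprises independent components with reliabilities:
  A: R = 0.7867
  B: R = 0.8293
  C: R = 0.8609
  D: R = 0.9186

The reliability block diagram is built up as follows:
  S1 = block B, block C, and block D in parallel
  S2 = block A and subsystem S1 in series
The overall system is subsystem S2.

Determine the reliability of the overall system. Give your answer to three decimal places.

Parallel (B, C, and D): 1 − (1 − 0.82930)(1 − 0.86090)(1 − 0.91860) = 0.99807
Series (A and [0.99807]): 0.78670 × 0.99807 = 0.785

0.785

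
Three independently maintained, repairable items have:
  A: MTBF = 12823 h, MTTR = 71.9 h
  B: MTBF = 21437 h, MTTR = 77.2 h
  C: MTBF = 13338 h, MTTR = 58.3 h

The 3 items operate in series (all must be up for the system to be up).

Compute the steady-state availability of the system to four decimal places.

A(A) = MTBF/(MTBF+MTTR) = 12823/(12823+71.9) = 0.994424
A(B) = MTBF/(MTBF+MTTR) = 21437/(21437+77.2) = 0.996412
A(C) = MTBF/(MTBF+MTTR) = 13338/(13338+58.3) = 0.995648
Series availability: 0.994424 × 0.996412 × 0.995648 = 0.9865

0.9865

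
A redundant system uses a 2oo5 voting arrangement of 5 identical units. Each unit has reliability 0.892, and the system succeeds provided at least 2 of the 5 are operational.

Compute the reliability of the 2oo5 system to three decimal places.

0.999

R = Σ_{i=2}^{5} C(5,i) p^i (1−p)^{5−i} with p = 0.892
C(5,2)·0.892^2·0.108^3 = 0.01002
C(5,3)·0.892^3·0.108^2 = 0.08278
C(5,4)·0.892^4·0.108^1 = 0.34186
C(5,5)·0.892^5·0.108^0 = 0.56471
Sum = 0.999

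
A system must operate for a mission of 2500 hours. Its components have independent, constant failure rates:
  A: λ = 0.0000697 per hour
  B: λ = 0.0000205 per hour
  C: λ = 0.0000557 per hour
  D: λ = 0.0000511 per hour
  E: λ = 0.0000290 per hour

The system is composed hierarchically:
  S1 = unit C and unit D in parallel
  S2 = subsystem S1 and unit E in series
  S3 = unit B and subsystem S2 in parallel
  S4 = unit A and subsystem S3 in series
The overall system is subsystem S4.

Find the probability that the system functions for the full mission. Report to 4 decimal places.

0.8365

R(A) = exp(−0.0000697 × 2500) = 0.840087
R(B) = exp(−0.0000205 × 2500) = 0.950041
R(C) = exp(−0.0000557 × 2500) = 0.870010
R(D) = exp(−0.0000511 × 2500) = 0.880073
R(E) = exp(−0.0000290 × 2500) = 0.930066
Parallel (C and D): 1 − (1 − 0.870010)(1 − 0.880073) = 0.984411
Series ([0.984411] and E): 0.984411 × 0.930066 = 0.915567
Parallel (B and [0.915567]): 1 − (1 − 0.950041)(1 − 0.915567) = 0.995782
Series (A and [0.995782]): 0.840087 × 0.995782 = 0.8365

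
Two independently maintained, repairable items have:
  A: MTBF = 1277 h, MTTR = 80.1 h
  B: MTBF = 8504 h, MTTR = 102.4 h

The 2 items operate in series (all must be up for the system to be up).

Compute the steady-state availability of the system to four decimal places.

A(A) = MTBF/(MTBF+MTTR) = 1277/(1277+80.1) = 0.940977
A(B) = MTBF/(MTBF+MTTR) = 8504/(8504+102.4) = 0.988102
Series availability: 0.940977 × 0.988102 = 0.9298

0.9298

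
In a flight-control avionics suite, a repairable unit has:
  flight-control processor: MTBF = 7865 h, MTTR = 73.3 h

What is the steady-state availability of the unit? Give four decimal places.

A(flight-control processor) = MTBF/(MTBF+MTTR) = 7865/(7865+73.3) = 0.9908

0.9908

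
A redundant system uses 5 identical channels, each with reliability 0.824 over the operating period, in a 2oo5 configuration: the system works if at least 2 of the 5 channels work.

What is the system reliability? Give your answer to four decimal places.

R = Σ_{i=2}^{5} C(5,i) p^i (1−p)^{5−i} with p = 0.824
C(5,2)·0.824^2·0.176^3 = 0.037016
C(5,3)·0.824^3·0.176^2 = 0.173303
C(5,4)·0.824^4·0.176^1 = 0.405687
C(5,5)·0.824^5·0.176^0 = 0.379871
Sum = 0.9959

0.9959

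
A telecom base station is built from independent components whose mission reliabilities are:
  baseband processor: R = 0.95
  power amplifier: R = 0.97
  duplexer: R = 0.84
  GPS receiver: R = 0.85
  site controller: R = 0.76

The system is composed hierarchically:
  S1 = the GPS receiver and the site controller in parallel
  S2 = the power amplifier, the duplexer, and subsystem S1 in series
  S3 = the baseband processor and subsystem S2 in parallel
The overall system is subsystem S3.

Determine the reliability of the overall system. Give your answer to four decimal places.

0.9893

Parallel (GPS receiver and site controller): 1 − (1 − 0.850000)(1 − 0.760000) = 0.964000
Series (power amplifier, duplexer, and [0.964000]): 0.970000 × 0.840000 × 0.964000 = 0.785467
Parallel (baseband processor and [0.785467]): 1 − (1 − 0.950000)(1 − 0.785467) = 0.9893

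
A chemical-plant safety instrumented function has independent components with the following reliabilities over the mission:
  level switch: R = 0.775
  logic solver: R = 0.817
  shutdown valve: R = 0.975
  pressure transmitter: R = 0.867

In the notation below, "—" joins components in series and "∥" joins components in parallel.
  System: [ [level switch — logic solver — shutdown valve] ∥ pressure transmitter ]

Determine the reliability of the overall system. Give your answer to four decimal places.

Series (level switch, logic solver, and shutdown valve): 0.775000 × 0.817000 × 0.975000 = 0.617346
Parallel ([0.617346] and pressure transmitter): 1 − (1 − 0.617346)(1 − 0.867000) = 0.9491

0.9491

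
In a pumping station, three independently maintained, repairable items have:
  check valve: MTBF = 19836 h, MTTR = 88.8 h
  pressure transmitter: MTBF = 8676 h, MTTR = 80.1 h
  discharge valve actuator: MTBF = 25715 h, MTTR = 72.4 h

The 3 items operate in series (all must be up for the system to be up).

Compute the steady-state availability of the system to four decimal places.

0.9837

A(check valve) = MTBF/(MTBF+MTTR) = 19836/(19836+88.8) = 0.995543
A(pressure transmitter) = MTBF/(MTBF+MTTR) = 8676/(8676+80.1) = 0.990852
A(discharge valve actuator) = MTBF/(MTBF+MTTR) = 25715/(25715+72.4) = 0.997192
Series availability: 0.995543 × 0.990852 × 0.997192 = 0.9837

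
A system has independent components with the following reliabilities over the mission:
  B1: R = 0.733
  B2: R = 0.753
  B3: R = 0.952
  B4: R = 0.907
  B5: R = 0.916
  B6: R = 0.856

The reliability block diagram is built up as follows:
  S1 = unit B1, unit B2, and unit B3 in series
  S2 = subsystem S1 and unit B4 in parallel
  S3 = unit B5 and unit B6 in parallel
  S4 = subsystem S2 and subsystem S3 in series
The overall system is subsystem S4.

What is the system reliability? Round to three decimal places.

Series (B1, B2, and B3): 0.73300 × 0.75300 × 0.95200 = 0.52546
Parallel ([0.52546] and B4): 1 − (1 − 0.52546)(1 − 0.90700) = 0.95587
Parallel (B5 and B6): 1 − (1 − 0.91600)(1 − 0.85600) = 0.98790
Series ([0.95587] and [0.98790]): 0.95587 × 0.98790 = 0.944

0.944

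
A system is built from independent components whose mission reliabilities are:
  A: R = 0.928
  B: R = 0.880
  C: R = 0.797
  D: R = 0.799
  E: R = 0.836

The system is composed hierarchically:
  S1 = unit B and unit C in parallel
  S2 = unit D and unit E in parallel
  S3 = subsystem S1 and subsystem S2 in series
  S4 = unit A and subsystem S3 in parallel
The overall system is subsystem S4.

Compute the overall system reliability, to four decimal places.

0.9959

Parallel (B and C): 1 − (1 − 0.880000)(1 − 0.797000) = 0.975640
Parallel (D and E): 1 − (1 − 0.799000)(1 − 0.836000) = 0.967036
Series ([0.975640] and [0.967036]): 0.975640 × 0.967036 = 0.943479
Parallel (A and [0.943479]): 1 − (1 − 0.928000)(1 − 0.943479) = 0.9959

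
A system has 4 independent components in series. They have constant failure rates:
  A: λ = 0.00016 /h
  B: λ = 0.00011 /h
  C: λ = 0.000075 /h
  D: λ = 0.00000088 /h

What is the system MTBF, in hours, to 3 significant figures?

2890

Series of exponential components: λ_sys = Σ λ_i
λ_sys = 0.00016 + 0.00011 + 0.000075 + 0.00000088 = 3.4588e-04 /h
MTBF = 1 / λ_sys = 2890 h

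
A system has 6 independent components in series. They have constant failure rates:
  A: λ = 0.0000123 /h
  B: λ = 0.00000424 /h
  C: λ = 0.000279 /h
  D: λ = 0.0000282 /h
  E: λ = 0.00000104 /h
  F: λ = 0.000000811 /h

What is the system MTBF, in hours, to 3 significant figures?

3070

Series of exponential components: λ_sys = Σ λ_i
λ_sys = 0.0000123 + 0.00000424 + 0.000279 + 0.0000282 + 0.00000104 + 0.000000811 = 3.2559e-04 /h
MTBF = 1 / λ_sys = 3070 h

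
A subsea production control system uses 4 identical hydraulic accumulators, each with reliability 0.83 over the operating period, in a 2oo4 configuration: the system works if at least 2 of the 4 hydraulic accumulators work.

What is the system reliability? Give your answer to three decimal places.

0.983

R = Σ_{i=2}^{4} C(4,i) p^i (1−p)^{4−i} with p = 0.83
C(4,2)·0.83^2·0.17^2 = 0.11946
C(4,3)·0.83^3·0.17^1 = 0.38882
C(4,4)·0.83^4·0.17^0 = 0.47458
Sum = 0.983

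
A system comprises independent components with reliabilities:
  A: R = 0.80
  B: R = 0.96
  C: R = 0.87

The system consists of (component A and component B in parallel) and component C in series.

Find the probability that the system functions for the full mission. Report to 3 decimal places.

0.863

Parallel (A and B): 1 − (1 − 0.80000)(1 − 0.96000) = 0.99200
Series ([0.99200] and C): 0.99200 × 0.87000 = 0.863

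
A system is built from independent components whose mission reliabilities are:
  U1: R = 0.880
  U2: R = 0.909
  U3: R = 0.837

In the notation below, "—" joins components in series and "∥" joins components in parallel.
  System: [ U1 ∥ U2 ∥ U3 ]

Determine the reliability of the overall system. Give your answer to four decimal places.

0.9982

Parallel (U1, U2, and U3): 1 − (1 − 0.880000)(1 − 0.909000)(1 − 0.837000) = 0.9982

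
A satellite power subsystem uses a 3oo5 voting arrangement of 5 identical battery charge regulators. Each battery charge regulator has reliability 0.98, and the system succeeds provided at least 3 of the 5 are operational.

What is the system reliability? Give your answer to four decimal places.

R = Σ_{i=3}^{5} C(5,i) p^i (1−p)^{5−i} with p = 0.98
C(5,3)·0.98^3·0.02^2 = 0.003765
C(5,4)·0.98^4·0.02^1 = 0.092237
C(5,5)·0.98^5·0.02^0 = 0.903921
Sum = 0.9999

0.9999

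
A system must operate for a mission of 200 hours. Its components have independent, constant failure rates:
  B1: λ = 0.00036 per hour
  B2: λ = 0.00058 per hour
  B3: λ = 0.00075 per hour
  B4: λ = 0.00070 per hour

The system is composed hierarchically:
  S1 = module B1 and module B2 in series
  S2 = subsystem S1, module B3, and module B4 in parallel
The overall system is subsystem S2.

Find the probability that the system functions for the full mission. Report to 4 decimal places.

R(B1) = exp(−0.00036 × 200) = 0.930531
R(B2) = exp(−0.00058 × 200) = 0.890475
R(B3) = exp(−0.00075 × 200) = 0.860708
R(B4) = exp(−0.00070 × 200) = 0.869358
Series (B1 and B2): 0.930531 × 0.890475 = 0.828615
Parallel ([0.828615], B3, and B4): 1 − (1 − 0.828615)(1 − 0.860708)(1 − 0.869358) = 0.9969

0.9969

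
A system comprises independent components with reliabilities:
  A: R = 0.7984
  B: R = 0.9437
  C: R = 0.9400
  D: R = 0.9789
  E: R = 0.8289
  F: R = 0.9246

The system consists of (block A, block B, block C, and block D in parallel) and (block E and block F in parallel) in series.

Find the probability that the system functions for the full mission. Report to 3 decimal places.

0.987

Parallel (A, B, C, and D): 1 − (1 − 0.79840)(1 − 0.94370)(1 − 0.94000)(1 − 0.97890) = 0.99999
Parallel (E and F): 1 − (1 − 0.82890)(1 − 0.92460) = 0.98710
Series ([0.99999] and [0.98710]): 0.99999 × 0.98710 = 0.987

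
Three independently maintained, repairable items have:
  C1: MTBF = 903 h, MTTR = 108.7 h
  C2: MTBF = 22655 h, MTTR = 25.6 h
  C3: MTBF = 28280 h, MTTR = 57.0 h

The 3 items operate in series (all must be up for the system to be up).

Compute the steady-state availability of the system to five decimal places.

A(C1) = MTBF/(MTBF+MTTR) = 903/(903+108.7) = 0.892557
A(C2) = MTBF/(MTBF+MTTR) = 22655/(22655+25.6) = 0.998871
A(C3) = MTBF/(MTBF+MTTR) = 28280/(28280+57.0) = 0.997988
Series availability: 0.892557 × 0.998871 × 0.997988 = 0.88976

0.88976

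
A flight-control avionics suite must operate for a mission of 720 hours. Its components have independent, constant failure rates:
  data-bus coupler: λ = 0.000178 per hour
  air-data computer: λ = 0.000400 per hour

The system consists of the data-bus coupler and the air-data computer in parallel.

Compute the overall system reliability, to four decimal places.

0.9699

R(data-bus coupler) = exp(−0.000178 × 720) = 0.879713
R(air-data computer) = exp(−0.000400 × 720) = 0.749762
Parallel (data-bus coupler and air-data computer): 1 − (1 − 0.879713)(1 − 0.749762) = 0.9699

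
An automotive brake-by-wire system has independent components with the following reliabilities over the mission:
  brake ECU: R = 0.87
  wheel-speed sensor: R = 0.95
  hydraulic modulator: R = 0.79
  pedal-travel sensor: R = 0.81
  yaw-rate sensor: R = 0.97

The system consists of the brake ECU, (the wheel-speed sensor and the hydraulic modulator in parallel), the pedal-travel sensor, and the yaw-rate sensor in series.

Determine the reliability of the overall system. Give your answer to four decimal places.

Parallel (wheel-speed sensor and hydraulic modulator): 1 − (1 − 0.950000)(1 − 0.790000) = 0.989500
Series (brake ECU, [0.989500], pedal-travel sensor, and yaw-rate sensor): 0.870000 × 0.989500 × 0.810000 × 0.970000 = 0.6764

0.6764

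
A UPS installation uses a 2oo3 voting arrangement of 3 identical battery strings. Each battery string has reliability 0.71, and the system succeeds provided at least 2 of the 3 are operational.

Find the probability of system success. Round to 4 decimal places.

0.7965

R = Σ_{i=2}^{3} C(3,i) p^i (1−p)^{3−i} with p = 0.71
C(3,2)·0.71^2·0.29^1 = 0.438567
C(3,3)·0.71^3·0.29^0 = 0.357911
Sum = 0.7965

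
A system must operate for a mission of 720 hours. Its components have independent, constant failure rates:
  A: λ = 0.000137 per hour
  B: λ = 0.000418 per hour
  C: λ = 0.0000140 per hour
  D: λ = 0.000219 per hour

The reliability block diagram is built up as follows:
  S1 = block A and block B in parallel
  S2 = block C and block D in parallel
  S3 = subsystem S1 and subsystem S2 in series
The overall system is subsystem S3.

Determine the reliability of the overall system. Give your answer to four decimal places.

0.9742

R(A) = exp(−0.000137 × 720) = 0.906069
R(B) = exp(−0.000418 × 720) = 0.740107
R(C) = exp(−0.0000140 × 720) = 0.989971
R(D) = exp(−0.000219 × 720) = 0.854123
Parallel (A and B): 1 − (1 − 0.906069)(1 − 0.740107) = 0.975588
Parallel (C and D): 1 − (1 − 0.989971)(1 − 0.854123) = 0.998537
Series ([0.975588] and [0.998537]): 0.975588 × 0.998537 = 0.9742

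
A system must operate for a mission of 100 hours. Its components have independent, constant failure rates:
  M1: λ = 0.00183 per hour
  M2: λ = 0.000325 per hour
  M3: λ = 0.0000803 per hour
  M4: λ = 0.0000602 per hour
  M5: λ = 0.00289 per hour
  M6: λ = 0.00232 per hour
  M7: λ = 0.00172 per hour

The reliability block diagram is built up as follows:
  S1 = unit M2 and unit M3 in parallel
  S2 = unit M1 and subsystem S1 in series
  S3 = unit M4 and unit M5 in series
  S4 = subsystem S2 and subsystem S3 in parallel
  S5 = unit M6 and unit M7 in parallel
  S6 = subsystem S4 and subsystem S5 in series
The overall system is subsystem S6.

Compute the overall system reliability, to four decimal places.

0.9259

R(M1) = exp(−0.00183 × 100) = 0.832768
R(M2) = exp(−0.000325 × 100) = 0.968022
R(M3) = exp(−0.0000803 × 100) = 0.992002
R(M4) = exp(−0.0000602 × 100) = 0.993998
R(M5) = exp(−0.00289 × 100) = 0.749012
R(M6) = exp(−0.00232 × 100) = 0.792946
R(M7) = exp(−0.00172 × 100) = 0.841979
Parallel (M2 and M3): 1 − (1 − 0.968022)(1 − 0.992002) = 0.999744
Series (M1 and [0.999744]): 0.832768 × 0.999744 = 0.832555
Series (M4 and M5): 0.993998 × 0.749012 = 0.744516
Parallel ([0.832555] and [0.744516]): 1 − (1 − 0.832555)(1 − 0.744516) = 0.957220
Parallel (M6 and M7): 1 − (1 − 0.792946)(1 − 0.841979) = 0.967281
Series ([0.957220] and [0.967281]): 0.957220 × 0.967281 = 0.9259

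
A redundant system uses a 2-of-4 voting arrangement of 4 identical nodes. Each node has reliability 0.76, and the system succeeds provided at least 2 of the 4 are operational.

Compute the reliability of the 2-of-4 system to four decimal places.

R = Σ_{i=2}^{4} C(4,i) p^i (1−p)^{4−i} with p = 0.76
C(4,2)·0.76^2·0.24^2 = 0.199619
C(4,3)·0.76^3·0.24^1 = 0.421417
C(4,4)·0.76^4·0.24^0 = 0.333622
Sum = 0.9547

0.9547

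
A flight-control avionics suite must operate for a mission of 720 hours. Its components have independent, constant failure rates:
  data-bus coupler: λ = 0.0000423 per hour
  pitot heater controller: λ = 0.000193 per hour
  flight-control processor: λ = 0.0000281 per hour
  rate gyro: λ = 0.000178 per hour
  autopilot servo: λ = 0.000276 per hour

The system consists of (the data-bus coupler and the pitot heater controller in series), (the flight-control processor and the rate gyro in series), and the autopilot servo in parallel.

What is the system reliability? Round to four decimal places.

R(data-bus coupler) = exp(−0.0000423 × 720) = 0.970003
R(pitot heater controller) = exp(−0.000193 × 720) = 0.870263
R(flight-control processor) = exp(−0.0000281 × 720) = 0.979971
R(rate gyro) = exp(−0.000178 × 720) = 0.879713
R(autopilot servo) = exp(−0.000276 × 720) = 0.819779
Series (data-bus coupler and pitot heater controller): 0.970003 × 0.870263 = 0.844158
Series (flight-control processor and rate gyro): 0.979971 × 0.879713 = 0.862093
Parallel ([0.844158], [0.862093], and autopilot servo): 1 − (1 − 0.844158)(1 − 0.862093)(1 − 0.819779) = 0.9961

0.9961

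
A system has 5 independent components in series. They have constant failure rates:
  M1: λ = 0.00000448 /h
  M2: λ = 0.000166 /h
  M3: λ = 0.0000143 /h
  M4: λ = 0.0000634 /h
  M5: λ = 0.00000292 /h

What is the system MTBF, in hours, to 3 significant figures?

Series of exponential components: λ_sys = Σ λ_i
λ_sys = 0.00000448 + 0.000166 + 0.0000143 + 0.0000634 + 0.00000292 = 2.5110e-04 /h
MTBF = 1 / λ_sys = 3980 h

3980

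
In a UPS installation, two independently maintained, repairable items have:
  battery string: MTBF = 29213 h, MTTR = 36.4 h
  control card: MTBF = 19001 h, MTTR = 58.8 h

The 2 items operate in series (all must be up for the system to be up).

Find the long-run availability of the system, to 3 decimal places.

A(battery string) = MTBF/(MTBF+MTTR) = 29213/(29213+36.4) = 0.998756
A(control card) = MTBF/(MTBF+MTTR) = 19001/(19001+58.8) = 0.996915
Series availability: 0.998756 × 0.996915 = 0.996

0.996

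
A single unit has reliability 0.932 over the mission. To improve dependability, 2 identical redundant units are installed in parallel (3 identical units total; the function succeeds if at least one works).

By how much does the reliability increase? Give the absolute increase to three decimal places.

0.068

R_before = 0.932
R_after = 1 − (1 − 0.932)^3 = 1.000
ΔR = 1.000 − 0.932 = 0.068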